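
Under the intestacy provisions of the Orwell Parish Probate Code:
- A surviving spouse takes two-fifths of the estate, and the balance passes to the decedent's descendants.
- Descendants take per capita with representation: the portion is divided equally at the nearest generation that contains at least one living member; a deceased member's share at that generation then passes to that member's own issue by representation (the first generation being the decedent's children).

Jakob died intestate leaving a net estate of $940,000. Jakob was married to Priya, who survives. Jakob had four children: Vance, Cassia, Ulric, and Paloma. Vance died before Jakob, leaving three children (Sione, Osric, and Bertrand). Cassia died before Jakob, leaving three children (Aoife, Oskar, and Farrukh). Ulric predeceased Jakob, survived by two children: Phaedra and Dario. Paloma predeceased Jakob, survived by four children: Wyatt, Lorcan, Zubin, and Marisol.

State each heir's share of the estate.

Priya takes two-fifths of $940,000 = $376,000. The remaining $564,000 passes to the descendants.
No child survives, so the initial division is made at the grandchildren's generation.
The descendants' portion ($564,000) is divided into 12 shares of $47,000: Sione, Osric, Bertrand, Aoife, Oskar, Farrukh, Phaedra, Dario, Wyatt, Lorcan, Zubin, and Marisol each take $47,000.

Priya: $376,000; Sione: $47,000; Osric: $47,000; Bertrand: $47,000; Aoife: $47,000; Oskar: $47,000; Farrukh: $47,000; Phaedra: $47,000; Dario: $47,000; Wyatt: $47,000; Lorcan: $47,000; Zubin: $47,000; Marisol: $47,000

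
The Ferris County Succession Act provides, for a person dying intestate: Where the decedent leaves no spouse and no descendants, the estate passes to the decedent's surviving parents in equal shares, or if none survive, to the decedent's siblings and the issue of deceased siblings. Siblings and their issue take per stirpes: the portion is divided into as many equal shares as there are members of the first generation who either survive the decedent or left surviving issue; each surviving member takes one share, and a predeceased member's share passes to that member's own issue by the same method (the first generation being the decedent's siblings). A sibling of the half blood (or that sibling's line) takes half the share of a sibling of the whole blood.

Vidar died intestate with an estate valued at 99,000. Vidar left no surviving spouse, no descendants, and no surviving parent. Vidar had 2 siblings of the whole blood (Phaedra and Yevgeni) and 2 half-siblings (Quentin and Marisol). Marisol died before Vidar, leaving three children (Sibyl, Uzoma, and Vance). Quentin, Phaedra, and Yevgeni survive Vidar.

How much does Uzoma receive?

Uzoma receives 5,500.

The entire 99,000 passes to the siblings and their issue.
Counting each half-blood sibling's line as half a unit, there are 3 units in 99,000, so one unit is 33,000. Whole-blood lines (Phaedra and Yevgeni) take 33,000 each; half-blood lines (Quentin and Marisol) take 16,500 each.
Marisol's share (16,500) is divided into 3 shares of 5,500: Sibyl, Uzoma, and Vance each take 5,500.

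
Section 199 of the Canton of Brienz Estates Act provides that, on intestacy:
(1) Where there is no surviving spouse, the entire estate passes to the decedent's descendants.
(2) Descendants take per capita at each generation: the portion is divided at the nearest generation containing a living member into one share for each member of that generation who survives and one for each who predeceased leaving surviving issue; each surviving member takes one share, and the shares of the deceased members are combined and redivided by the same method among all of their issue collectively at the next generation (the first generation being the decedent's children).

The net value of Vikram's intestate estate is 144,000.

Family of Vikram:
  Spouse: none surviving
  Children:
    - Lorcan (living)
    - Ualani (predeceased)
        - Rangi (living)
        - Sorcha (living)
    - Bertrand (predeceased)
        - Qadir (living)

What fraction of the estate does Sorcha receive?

The entire 144,000 passes to the descendants.
That amount (144,000) is divided at the children's generation into 3 shares of 48,000. Lorcan takes 48,000. The 2 shares of the deceased (Ualani and Bertrand) are combined into a pool of 96,000.
That pool (96,000) is divided at the grandchildren's generation equally among Rangi, Sorcha, and Qadir: 32,000 each.

Sorcha receives 2/9 of the estate.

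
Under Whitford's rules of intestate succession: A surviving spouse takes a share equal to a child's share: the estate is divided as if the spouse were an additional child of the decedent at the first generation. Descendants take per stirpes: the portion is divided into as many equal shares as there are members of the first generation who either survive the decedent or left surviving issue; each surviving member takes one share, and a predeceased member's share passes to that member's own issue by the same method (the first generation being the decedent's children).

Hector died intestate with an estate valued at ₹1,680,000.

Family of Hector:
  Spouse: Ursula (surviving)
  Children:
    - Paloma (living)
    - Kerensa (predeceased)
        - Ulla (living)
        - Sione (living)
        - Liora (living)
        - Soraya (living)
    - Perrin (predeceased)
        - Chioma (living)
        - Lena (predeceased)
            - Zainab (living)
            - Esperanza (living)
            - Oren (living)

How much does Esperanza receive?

Esperanza receives ₹70,000.

The spouse counts as an additional share at the children's level, so there are 4 primary shares of ₹420,000. Ursula takes one such share (₹420,000).
The children's combined portion (₹1,260,000) is divided into 3 shares of ₹420,000: Paloma takes ₹420,000; Kerensa's ₹420,000 share passes to Kerensa's issue; Perrin's ₹420,000 share passes to Perrin's issue.
Kerensa's share (₹420,000) is divided into 4 shares of ₹105,000: Ulla, Sione, Liora, and Soraya each take ₹105,000.
Perrin's share (₹420,000) is divided into 2 shares of ₹210,000: Chioma takes ₹210,000; Lena's ₹210,000 share passes to Lena's issue.
Lena's share (₹210,000) is divided into 3 shares of ₹70,000: Zainab, Esperanza, and Oren each take ₹70,000.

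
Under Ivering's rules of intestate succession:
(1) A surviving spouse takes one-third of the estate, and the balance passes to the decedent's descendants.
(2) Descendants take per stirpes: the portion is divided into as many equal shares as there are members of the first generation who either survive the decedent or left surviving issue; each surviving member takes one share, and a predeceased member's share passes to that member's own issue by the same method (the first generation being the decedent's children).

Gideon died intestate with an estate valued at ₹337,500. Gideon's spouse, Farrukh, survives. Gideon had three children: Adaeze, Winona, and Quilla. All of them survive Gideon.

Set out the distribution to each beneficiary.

Farrukh: ₹112,500; Adaeze: ₹75,000; Winona: ₹75,000; Quilla: ₹75,000

Farrukh takes one-third of ₹337,500 = ₹112,500. The remaining ₹225,000 passes to the descendants.
The descendants' portion (₹225,000) is divided into 3 shares of ₹75,000: Adaeze, Winona, and Quilla each take ₹75,000.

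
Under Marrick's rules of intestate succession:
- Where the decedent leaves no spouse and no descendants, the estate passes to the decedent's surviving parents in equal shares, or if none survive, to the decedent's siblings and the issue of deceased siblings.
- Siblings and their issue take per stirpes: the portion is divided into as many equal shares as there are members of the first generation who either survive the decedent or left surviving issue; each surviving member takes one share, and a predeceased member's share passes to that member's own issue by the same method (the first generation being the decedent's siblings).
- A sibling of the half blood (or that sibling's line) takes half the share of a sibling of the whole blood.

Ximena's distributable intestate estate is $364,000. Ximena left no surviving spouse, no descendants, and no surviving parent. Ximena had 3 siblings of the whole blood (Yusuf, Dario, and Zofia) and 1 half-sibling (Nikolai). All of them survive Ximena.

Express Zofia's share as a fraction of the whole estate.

Zofia receives 2/7 of the estate.

The entire $364,000 passes to the siblings and their issue.
Counting each half-blood sibling's line as half a unit, there are 7/2 units in $364,000, so one unit is $104,000. Whole-blood lines (Yusuf, Dario, and Zofia) take $104,000 each; half-blood lines (Nikolai) take $52,000 each.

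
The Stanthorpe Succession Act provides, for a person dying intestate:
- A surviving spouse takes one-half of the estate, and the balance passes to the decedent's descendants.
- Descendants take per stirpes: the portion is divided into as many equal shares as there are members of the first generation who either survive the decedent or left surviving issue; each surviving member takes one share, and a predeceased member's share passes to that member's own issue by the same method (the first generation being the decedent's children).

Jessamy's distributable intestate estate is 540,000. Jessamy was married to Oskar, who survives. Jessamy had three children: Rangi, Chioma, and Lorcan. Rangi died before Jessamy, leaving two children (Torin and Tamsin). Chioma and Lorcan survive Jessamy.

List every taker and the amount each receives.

Oskar takes one-half of 540,000 = 270,000. The remaining 270,000 passes to the descendants.
The descendants' portion (270,000) is divided into 3 shares of 90,000: Chioma and Lorcan each take 90,000; Rangi's 90,000 share passes to Rangi's issue.
Rangi's share (90,000) is divided into 2 shares of 45,000: Torin and Tamsin each take 45,000.

Oskar: 270,000; Torin: 45,000; Tamsin: 45,000; Chioma: 90,000; Lorcan: 90,000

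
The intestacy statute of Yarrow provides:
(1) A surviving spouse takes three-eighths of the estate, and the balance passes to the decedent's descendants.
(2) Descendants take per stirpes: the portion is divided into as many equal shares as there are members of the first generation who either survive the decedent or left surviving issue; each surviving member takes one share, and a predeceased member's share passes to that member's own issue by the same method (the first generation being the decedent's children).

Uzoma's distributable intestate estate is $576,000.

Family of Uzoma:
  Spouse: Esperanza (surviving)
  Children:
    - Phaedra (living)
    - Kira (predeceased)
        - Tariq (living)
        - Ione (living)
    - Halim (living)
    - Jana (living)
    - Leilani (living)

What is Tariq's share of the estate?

Esperanza takes three-eighths of $576,000 = $216,000. The remaining $360,000 passes to the descendants.
The descendants' portion ($360,000) is divided into 5 shares of $72,000: Phaedra, Halim, Jana, and Leilani each take $72,000; Kira's $72,000 share passes to Kira's issue.
Kira's share ($72,000) is divided into 2 shares of $36,000: Tariq and Ione each take $36,000.

Tariq receives $36,000.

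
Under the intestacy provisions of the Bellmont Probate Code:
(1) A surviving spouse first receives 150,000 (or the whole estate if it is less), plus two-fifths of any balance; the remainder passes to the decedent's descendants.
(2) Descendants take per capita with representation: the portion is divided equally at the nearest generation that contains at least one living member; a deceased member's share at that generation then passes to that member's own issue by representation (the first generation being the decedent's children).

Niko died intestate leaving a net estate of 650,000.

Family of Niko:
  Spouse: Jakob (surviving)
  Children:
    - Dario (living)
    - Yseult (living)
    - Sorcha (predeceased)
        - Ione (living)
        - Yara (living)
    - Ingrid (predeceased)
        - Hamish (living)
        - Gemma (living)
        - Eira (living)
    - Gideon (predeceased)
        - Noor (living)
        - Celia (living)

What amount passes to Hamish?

Hamish receives 20,000.

Jakob first takes 150,000, leaving a balance of 500,000. Jakob then takes two-fifths of the balance (200,000), for a total of 350,000. The remaining 300,000 passes to the descendants.
The descendants' portion (300,000) is divided into 5 shares of 60,000: Dario and Yseult each take 60,000; Sorcha's 60,000 share passes to Sorcha's issue; Ingrid's 60,000 share passes to Ingrid's issue; Gideon's 60,000 share passes to Gideon's issue.
Sorcha's share (60,000) is divided into 2 shares of 30,000: Ione and Yara each take 30,000.
Ingrid's share (60,000) is divided into 3 shares of 20,000: Hamish, Gemma, and Eira each take 20,000.
Gideon's share (60,000) is divided into 2 shares of 30,000: Noor and Celia each take 30,000.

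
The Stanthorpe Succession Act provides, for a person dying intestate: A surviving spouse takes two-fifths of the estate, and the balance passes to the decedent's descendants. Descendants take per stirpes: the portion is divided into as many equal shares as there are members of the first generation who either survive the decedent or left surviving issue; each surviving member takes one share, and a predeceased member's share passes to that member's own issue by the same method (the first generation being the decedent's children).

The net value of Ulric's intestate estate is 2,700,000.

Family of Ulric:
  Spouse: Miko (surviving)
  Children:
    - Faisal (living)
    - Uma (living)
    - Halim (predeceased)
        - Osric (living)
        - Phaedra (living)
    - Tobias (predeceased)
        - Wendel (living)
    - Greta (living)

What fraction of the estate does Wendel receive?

Miko takes two-fifths of 2,700,000 = 1,080,000. The remaining 1,620,000 passes to the descendants.
The descendants' portion (1,620,000) is divided into 5 shares of 324,000: Faisal, Uma, and Greta each take 324,000; Halim's 324,000 share passes to Halim's issue; Tobias's 324,000 share passes to Tobias's issue.
Halim's share (324,000) is divided into 2 shares of 162,000: Osric and Phaedra each take 162,000.
Tobias's share (324,000) passes entirely to Wendel.

Wendel receives 3/25 of the estate.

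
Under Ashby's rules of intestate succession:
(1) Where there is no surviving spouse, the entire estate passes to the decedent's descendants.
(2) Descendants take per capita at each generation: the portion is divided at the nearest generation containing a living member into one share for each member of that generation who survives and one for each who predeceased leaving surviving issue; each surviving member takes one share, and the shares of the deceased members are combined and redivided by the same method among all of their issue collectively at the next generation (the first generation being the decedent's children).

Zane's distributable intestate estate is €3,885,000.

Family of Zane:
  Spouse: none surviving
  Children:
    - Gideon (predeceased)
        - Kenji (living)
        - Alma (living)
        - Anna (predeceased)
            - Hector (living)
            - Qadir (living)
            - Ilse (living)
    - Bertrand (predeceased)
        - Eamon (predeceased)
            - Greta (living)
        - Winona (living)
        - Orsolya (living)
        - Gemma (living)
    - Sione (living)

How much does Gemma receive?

The entire €3,885,000 passes to the descendants.
That amount (€3,885,000) is divided at the children's generation into 3 shares of €1,295,000. Sione takes €1,295,000. The 2 shares of the deceased (Gideon and Bertrand) are combined into a pool of €2,590,000.
That pool (€2,590,000) is divided at the grandchildren's generation into 7 shares of €370,000. Kenji, Alma, Winona, Orsolya, and Gemma each take €370,000. The 2 shares of the deceased (Anna and Eamon) are combined into a pool of €740,000.
That pool (€740,000) is divided at the great-grandchildren's generation equally among Hector, Qadir, Ilse, and Greta: €185,000 each.

Gemma receives €370,000.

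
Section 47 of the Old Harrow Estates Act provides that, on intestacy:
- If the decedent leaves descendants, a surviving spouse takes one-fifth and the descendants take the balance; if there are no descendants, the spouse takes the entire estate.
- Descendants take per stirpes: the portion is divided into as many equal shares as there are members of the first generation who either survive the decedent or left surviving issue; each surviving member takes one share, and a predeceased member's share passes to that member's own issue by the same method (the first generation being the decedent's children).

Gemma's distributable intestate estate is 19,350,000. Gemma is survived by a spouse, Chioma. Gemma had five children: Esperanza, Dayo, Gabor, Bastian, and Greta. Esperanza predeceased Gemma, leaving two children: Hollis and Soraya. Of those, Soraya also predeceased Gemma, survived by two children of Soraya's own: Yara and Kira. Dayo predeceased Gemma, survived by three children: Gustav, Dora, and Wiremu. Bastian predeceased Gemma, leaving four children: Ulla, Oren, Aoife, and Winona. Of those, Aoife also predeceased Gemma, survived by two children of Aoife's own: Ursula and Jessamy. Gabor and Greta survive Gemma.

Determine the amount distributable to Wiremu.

Chioma takes one-fifth of 19,350,000 = 3,870,000. The remaining 15,480,000 passes to the descendants.
The descendants' portion (15,480,000) is divided into 5 shares of 3,096,000: Gabor and Greta each take 3,096,000; Esperanza's 3,096,000 share passes to Esperanza's issue; Dayo's 3,096,000 share passes to Dayo's issue; Bastian's 3,096,000 share passes to Bastian's issue.
Esperanza's share (3,096,000) is divided into 2 shares of 1,548,000: Hollis takes 1,548,000; Soraya's 1,548,000 share passes to Soraya's issue.
Soraya's share (1,548,000) is divided into 2 shares of 774,000: Yara and Kira each take 774,000.
Dayo's share (3,096,000) is divided into 3 shares of 1,032,000: Gustav, Dora, and Wiremu each take 1,032,000.
Bastian's share (3,096,000) is divided into 4 shares of 774,000: Ulla, Oren, and Winona each take 774,000; Aoife's 774,000 share passes to Aoife's issue.
Aoife's share (774,000) is divided into 2 shares of 387,000: Ursula and Jessamy each take 387,000.

Wiremu receives 1,032,000.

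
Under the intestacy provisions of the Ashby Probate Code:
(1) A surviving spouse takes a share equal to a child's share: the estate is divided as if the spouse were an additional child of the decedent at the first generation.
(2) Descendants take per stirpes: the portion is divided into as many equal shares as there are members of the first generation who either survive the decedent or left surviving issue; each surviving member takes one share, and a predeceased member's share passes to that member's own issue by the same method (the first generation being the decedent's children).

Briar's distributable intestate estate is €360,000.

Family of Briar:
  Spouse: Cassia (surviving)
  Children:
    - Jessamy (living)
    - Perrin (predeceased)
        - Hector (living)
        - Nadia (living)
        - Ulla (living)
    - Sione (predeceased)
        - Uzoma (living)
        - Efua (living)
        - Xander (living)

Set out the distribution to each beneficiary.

Cassia: €90,000; Jessamy: €90,000; Hector: €30,000; Nadia: €30,000; Ulla: €30,000; Uzoma: €30,000; Efua: €30,000; Xander: €30,000

The spouse counts as an additional share at the children's level, so there are 4 primary shares of €90,000. Cassia takes one such share (€90,000).
The children's combined portion (€270,000) is divided into 3 shares of €90,000: Jessamy takes €90,000; Perrin's €90,000 share passes to Perrin's issue; Sione's €90,000 share passes to Sione's issue.
Perrin's share (€90,000) is divided into 3 shares of €30,000: Hector, Nadia, and Ulla each take €30,000.
Sione's share (€90,000) is divided into 3 shares of €30,000: Uzoma, Efua, and Xander each take €30,000.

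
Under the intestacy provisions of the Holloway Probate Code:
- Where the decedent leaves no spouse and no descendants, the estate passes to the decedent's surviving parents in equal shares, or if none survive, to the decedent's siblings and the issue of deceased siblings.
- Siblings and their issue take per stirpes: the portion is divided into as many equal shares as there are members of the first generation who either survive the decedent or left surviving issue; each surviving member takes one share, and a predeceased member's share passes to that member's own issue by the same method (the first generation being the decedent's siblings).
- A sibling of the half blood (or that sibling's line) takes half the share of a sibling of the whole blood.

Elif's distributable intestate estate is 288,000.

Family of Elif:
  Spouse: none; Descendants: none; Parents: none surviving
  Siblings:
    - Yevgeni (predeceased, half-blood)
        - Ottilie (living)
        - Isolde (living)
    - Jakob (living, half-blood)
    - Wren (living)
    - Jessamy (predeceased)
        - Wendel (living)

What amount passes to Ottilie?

Ottilie receives 24,000.

The entire 288,000 passes to the siblings and their issue.
Counting each half-blood sibling's line as half a unit, there are 3 units in 288,000, so one unit is 96,000. Whole-blood lines (Wren and Jessamy) take 96,000 each; half-blood lines (Yevgeni and Jakob) take 48,000 each.
Yevgeni's share (48,000) is divided into 2 shares of 24,000: Ottilie and Isolde each take 24,000.
Jessamy's share (96,000) passes entirely to Wendel.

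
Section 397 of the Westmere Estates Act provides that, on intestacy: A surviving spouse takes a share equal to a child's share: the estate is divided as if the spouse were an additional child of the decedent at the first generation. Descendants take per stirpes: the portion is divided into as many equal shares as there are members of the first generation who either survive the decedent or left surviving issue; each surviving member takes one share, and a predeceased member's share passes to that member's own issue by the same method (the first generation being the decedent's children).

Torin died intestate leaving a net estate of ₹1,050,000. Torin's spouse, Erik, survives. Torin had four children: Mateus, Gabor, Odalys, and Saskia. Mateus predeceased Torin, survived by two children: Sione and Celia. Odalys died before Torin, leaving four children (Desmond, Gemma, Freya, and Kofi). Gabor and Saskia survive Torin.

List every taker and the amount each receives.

The spouse counts as an additional share at the children's level, so there are 5 primary shares of ₹210,000. Erik takes one such share (₹210,000).
The children's combined portion (₹840,000) is divided into 4 shares of ₹210,000: Gabor and Saskia each take ₹210,000; Mateus's ₹210,000 share passes to Mateus's issue; Odalys's ₹210,000 share passes to Odalys's issue.
Mateus's share (₹210,000) is divided into 2 shares of ₹105,000: Sione and Celia each take ₹105,000.
Odalys's share (₹210,000) is divided into 4 shares of ₹52,500: Desmond, Gemma, Freya, and Kofi each take ₹52,500.

Erik: ₹210,000; Sione: ₹105,000; Celia: ₹105,000; Gabor: ₹210,000; Desmond: ₹52,500; Gemma: ₹52,500; Freya: ₹52,500; Kofi: ₹52,500; Saskia: ₹210,000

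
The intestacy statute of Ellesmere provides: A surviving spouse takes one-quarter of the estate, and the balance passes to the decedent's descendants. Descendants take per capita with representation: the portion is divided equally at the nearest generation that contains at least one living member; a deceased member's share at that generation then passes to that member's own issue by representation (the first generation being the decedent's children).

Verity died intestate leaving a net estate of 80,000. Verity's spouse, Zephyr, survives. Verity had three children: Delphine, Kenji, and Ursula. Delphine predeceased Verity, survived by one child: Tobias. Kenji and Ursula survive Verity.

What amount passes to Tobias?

Zephyr takes one-quarter of 80,000 = 20,000. The remaining 60,000 passes to the descendants.
The descendants' portion (60,000) is divided into 3 shares of 20,000: Kenji and Ursula each take 20,000; Delphine's 20,000 share passes to Delphine's issue.
Delphine's share (20,000) passes entirely to Tobias.

Tobias receives 20,000.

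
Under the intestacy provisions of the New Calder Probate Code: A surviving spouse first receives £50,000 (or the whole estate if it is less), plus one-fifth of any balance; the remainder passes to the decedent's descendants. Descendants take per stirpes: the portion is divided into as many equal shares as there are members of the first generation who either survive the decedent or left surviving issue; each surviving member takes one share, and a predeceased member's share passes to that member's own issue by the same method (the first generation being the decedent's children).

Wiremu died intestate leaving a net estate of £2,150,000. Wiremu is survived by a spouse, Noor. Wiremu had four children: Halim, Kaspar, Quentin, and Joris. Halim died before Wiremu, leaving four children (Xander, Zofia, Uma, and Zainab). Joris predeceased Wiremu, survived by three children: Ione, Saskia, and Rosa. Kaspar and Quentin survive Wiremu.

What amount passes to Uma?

Noor first takes £50,000, leaving a balance of £2,100,000. Noor then takes one-fifth of the balance (£420,000), for a total of £470,000. The remaining £1,680,000 passes to the descendants.
The descendants' portion (£1,680,000) is divided into 4 shares of £420,000: Kaspar and Quentin each take £420,000; Halim's £420,000 share passes to Halim's issue; Joris's £420,000 share passes to Joris's issue.
Halim's share (£420,000) is divided into 4 shares of £105,000: Xander, Zofia, Uma, and Zainab each take £105,000.
Joris's share (£420,000) is divided into 3 shares of £140,000: Ione, Saskia, and Rosa each take £140,000.

Uma receives £105,000.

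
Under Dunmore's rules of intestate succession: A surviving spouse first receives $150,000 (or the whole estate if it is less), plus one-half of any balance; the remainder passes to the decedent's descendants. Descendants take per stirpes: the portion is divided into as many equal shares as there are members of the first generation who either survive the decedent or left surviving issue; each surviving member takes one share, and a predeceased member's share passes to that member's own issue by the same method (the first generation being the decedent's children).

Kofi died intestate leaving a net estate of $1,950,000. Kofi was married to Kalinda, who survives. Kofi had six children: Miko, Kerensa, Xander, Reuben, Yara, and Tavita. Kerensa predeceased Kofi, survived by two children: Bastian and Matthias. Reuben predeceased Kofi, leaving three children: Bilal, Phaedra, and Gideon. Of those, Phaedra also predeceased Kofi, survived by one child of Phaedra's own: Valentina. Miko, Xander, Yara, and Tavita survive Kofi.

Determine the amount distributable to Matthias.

Kalinda first takes $150,000, leaving a balance of $1,800,000. Kalinda then takes one-half of the balance ($900,000), for a total of $1,050,000. The remaining $900,000 passes to the descendants.
The descendants' portion ($900,000) is divided into 6 shares of $150,000: Miko, Xander, Yara, and Tavita each take $150,000; Kerensa's $150,000 share passes to Kerensa's issue; Reuben's $150,000 share passes to Reuben's issue.
Kerensa's share ($150,000) is divided into 2 shares of $75,000: Bastian and Matthias each take $75,000.
Reuben's share ($150,000) is divided into 3 shares of $50,000: Bilal and Gideon each take $50,000; Phaedra's $50,000 share passes to Phaedra's issue.
Phaedra's share ($50,000) passes entirely to Valentina.

Matthias receives $75,000.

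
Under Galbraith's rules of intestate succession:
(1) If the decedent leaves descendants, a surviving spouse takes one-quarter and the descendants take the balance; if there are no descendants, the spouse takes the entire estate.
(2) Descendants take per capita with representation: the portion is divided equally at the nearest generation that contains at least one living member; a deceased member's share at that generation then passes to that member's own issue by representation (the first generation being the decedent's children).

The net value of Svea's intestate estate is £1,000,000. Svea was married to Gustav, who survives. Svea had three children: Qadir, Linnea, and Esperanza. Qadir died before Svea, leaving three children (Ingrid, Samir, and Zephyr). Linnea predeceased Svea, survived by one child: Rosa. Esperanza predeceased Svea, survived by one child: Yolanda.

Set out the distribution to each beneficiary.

Gustav: £250,000; Ingrid: £150,000; Samir: £150,000; Zephyr: £150,000; Rosa: £150,000; Yolanda: £150,000

Gustav takes one-quarter of £1,000,000 = £250,000. The remaining £750,000 passes to the descendants.
No child survives, so the initial division is made at the grandchildren's generation.
The descendants' portion (£750,000) is divided into 5 shares of £150,000: Ingrid, Samir, Zephyr, Rosa, and Yolanda each take £150,000.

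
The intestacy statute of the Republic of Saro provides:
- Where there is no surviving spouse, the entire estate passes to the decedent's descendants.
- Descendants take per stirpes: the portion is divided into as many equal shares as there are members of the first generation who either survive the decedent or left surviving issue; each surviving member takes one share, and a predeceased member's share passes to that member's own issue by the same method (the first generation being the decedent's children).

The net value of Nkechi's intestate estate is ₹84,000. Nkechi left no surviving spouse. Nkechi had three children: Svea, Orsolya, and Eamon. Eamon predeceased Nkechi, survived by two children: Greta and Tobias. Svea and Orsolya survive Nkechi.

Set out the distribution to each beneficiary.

Svea: ₹28,000; Orsolya: ₹28,000; Greta: ₹14,000; Tobias: ₹14,000

The entire ₹84,000 passes to the descendants.
That amount (₹84,000) is divided into 3 shares of ₹28,000: Svea and Orsolya each take ₹28,000; Eamon's ₹28,000 share passes to Eamon's issue.
Eamon's share (₹28,000) is divided into 2 shares of ₹14,000: Greta and Tobias each take ₹14,000.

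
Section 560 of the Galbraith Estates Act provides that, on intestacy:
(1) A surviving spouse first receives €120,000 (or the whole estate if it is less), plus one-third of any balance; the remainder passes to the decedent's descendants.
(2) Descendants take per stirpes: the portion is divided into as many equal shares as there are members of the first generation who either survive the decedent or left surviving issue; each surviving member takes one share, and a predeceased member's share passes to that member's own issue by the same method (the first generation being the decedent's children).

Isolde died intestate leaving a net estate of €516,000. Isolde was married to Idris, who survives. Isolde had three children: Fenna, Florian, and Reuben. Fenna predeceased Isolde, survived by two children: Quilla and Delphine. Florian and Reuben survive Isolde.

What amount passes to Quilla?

Quilla receives €44,000.

Idris first takes €120,000, leaving a balance of €396,000. Idris then takes one-third of the balance (€132,000), for a total of €252,000. The remaining €264,000 passes to the descendants.
The descendants' portion (€264,000) is divided into 3 shares of €88,000: Florian and Reuben each take €88,000; Fenna's €88,000 share passes to Fenna's issue.
Fenna's share (€88,000) is divided into 2 shares of €44,000: Quilla and Delphine each take €44,000.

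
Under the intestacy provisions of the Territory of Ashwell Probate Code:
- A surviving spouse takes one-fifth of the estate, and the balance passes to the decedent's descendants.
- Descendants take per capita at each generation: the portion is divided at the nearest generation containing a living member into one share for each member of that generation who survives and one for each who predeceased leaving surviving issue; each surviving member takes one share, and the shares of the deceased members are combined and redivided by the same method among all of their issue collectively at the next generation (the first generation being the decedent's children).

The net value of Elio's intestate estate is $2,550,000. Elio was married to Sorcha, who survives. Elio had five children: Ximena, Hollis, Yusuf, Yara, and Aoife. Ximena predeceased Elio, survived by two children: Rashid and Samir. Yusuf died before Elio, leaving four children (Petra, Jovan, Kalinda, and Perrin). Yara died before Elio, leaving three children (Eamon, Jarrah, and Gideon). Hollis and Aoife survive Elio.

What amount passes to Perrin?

Perrin receives $136,000.

Sorcha takes one-fifth of $2,550,000 = $510,000. The remaining $2,040,000 passes to the descendants.
The descendants' portion ($2,040,000) is divided at the children's generation into 5 shares of $408,000. Hollis and Aoife each take $408,000. The 3 shares of the deceased (Ximena, Yusuf, and Yara) are combined into a pool of $1,224,000.
That pool ($1,224,000) is divided at the grandchildren's generation equally among Rashid, Samir, Petra, Jovan, Kalinda, Perrin, Eamon, Jarrah, and Gideon: $136,000 each.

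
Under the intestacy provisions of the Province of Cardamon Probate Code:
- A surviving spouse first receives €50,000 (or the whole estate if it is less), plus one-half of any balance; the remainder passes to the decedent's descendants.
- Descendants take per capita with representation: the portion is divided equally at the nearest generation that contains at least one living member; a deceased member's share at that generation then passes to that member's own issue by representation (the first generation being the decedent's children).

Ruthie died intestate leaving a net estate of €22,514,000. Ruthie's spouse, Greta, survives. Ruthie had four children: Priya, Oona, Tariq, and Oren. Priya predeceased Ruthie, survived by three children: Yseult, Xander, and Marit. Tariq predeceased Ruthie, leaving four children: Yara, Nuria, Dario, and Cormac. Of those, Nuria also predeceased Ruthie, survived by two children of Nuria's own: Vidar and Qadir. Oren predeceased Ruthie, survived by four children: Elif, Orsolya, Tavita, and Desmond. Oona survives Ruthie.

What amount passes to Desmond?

Desmond receives €702,000.

Greta first takes €50,000, leaving a balance of €22,464,000. Greta then takes one-half of the balance (€11,232,000), for a total of €11,282,000. The remaining €11,232,000 passes to the descendants.
The descendants' portion (€11,232,000) is divided into 4 shares of €2,808,000: Oona takes €2,808,000; Priya's €2,808,000 share passes to Priya's issue; Tariq's €2,808,000 share passes to Tariq's issue; Oren's €2,808,000 share passes to Oren's issue.
Priya's share (€2,808,000) is divided into 3 shares of €936,000: Yseult, Xander, and Marit each take €936,000.
Tariq's share (€2,808,000) is divided into 4 shares of €702,000: Yara, Dario, and Cormac each take €702,000; Nuria's €702,000 share passes to Nuria's issue.
Nuria's share (€702,000) is divided into 2 shares of €351,000: Vidar and Qadir each take €351,000.
Oren's share (€2,808,000) is divided into 4 shares of €702,000: Elif, Orsolya, Tavita, and Desmond each take €702,000.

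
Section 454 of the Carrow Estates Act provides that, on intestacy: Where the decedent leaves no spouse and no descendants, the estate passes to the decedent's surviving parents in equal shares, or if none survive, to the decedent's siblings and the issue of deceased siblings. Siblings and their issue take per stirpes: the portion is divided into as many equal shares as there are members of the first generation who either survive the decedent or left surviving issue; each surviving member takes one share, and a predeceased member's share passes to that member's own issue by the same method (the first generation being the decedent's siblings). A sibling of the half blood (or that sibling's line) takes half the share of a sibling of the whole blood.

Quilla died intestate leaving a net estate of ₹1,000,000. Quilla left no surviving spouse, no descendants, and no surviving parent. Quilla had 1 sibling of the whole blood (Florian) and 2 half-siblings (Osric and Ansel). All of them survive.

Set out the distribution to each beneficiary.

The entire ₹1,000,000 passes to the siblings and their issue.
Counting each half-blood sibling's line as half a unit, there are 2 units in ₹1,000,000, so one unit is ₹500,000. Whole-blood lines (Florian) take ₹500,000 each; half-blood lines (Osric and Ansel) take ₹250,000 each.

Osric: ₹250,000; Florian: ₹500,000; Ansel: ₹250,000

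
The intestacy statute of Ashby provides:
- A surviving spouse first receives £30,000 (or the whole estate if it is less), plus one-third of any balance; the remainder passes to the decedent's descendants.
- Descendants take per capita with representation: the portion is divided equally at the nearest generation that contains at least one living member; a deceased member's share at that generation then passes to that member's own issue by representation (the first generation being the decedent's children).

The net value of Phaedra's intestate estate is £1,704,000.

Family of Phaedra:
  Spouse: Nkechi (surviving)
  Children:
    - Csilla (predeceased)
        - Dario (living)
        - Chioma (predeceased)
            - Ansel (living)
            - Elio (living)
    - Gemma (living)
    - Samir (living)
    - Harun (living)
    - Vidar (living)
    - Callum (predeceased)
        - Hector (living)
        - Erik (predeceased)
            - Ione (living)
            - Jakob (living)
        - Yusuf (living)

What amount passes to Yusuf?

Nkechi first takes £30,000, leaving a balance of £1,674,000. Nkechi then takes one-third of the balance (£558,000), for a total of £588,000. The remaining £1,116,000 passes to the descendants.
The descendants' portion (£1,116,000) is divided into 6 shares of £186,000: Gemma, Samir, Harun, and Vidar each take £186,000; Csilla's £186,000 share passes to Csilla's issue; Callum's £186,000 share passes to Callum's issue.
Csilla's share (£186,000) is divided into 2 shares of £93,000: Dario takes £93,000; Chioma's £93,000 share passes to Chioma's issue.
Chioma's share (£93,000) is divided into 2 shares of £46,500: Ansel and Elio each take £46,500.
Callum's share (£186,000) is divided into 3 shares of £62,000: Hector and Yusuf each take £62,000; Erik's £62,000 share passes to Erik's issue.
Erik's share (£62,000) is divided into 2 shares of £31,000: Ione and Jakob each take £31,000.

Yusuf receives £62,000.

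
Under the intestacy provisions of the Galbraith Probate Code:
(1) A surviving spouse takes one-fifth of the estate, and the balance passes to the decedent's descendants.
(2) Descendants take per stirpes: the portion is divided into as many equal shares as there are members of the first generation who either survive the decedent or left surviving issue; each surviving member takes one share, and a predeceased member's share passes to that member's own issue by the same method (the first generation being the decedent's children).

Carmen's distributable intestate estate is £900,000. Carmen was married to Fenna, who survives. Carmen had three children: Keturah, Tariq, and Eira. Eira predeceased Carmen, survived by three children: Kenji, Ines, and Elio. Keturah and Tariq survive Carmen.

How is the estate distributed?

Fenna: £180,000; Keturah: £240,000; Tariq: £240,000; Kenji: £80,000; Ines: £80,000; Elio: £80,000

Fenna takes one-fifth of £900,000 = £180,000. The remaining £720,000 passes to the descendants.
The descendants' portion (£720,000) is divided into 3 shares of £240,000: Keturah and Tariq each take £240,000; Eira's £240,000 share passes to Eira's issue.
Eira's share (£240,000) is divided into 3 shares of £80,000: Kenji, Ines, and Elio each take £80,000.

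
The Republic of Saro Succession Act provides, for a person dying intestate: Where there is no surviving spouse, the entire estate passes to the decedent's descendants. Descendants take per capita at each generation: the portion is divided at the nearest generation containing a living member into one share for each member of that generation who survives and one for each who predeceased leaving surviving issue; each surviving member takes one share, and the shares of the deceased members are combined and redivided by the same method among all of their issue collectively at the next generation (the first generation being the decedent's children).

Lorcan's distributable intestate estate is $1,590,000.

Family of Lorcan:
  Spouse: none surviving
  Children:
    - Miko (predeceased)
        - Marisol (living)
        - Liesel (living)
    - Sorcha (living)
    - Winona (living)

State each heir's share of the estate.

The entire $1,590,000 passes to the descendants.
That amount ($1,590,000) is divided at the children's generation into 3 shares of $530,000. Sorcha and Winona each take $530,000. The remaining share for the deceased Miko ($530,000) is carried to the next generation.
That pool ($530,000) is divided at the grandchildren's generation equally among Marisol and Liesel: $265,000 each.

Marisol: $265,000; Liesel: $265,000; Sorcha: $530,000; Winona: $530,000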